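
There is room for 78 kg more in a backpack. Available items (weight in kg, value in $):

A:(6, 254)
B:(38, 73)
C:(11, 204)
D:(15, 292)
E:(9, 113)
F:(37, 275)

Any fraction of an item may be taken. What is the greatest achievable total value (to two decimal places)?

1138.00

Greedy by value/weight ratio, highest first.
Ratios (sorted): A 42.33, D 19.47, C 18.55, E 12.56, F 7.43, B 1.92
take A (6 @ 254); take D (15 @ 292); take C (11 @ 204); take E (9 @ 113); take F (37 @ 275). Capacity used 78/78.
Total value = 1138.00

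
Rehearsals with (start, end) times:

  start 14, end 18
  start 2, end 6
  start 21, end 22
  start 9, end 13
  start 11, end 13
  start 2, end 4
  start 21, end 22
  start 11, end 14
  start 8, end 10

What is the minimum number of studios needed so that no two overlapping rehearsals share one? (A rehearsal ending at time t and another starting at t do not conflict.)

3

Count concurrent intervals with a sweep; the peak is the room count.
starts: [2, 2, 8, 9, 11, 11, 14, 21, 21]
ends:   [4, 6, 10, 13, 13, 14, 18, 22, 22]
s2→1 s2→2 e4→1 e6→0 s8→1 s9→2 e10→1 s11→2 s11→3  — peak 3.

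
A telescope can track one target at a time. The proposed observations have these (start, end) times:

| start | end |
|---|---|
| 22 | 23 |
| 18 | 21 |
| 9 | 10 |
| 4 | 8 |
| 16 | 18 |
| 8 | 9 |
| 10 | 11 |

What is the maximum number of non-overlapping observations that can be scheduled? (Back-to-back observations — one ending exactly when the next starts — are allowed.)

Sorted by end: (4,8)  (8,9)  (9,10)  (10,11)  (16,18)  (18,21)  (22,23)
take (4,8); take (8,9); take (9,10); take (10,11); take (16,18); take (18,21); take (22,23).
Selected 7 observations.

7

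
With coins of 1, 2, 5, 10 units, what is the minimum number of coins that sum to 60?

6

60 − 6×10→0
Total coins = 6 = 6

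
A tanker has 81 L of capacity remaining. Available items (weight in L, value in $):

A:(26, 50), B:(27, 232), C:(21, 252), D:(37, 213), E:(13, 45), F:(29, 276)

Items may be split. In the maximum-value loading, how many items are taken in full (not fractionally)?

Greedy by value/weight ratio, highest first.
Order: C (252/21=12.00) > F (276/29=9.52) > B (232/27=8.59) > D (213/37=5.76) > E (45/13=3.46) > A (50/26=1.92)
Fill: take C (21 @ 252) → take F (29 @ 276) → take B (27 @ 232) → take 4/37 of D → 23.03; 81/81 used.
3 item(s) taken whole; one partial (take 4/37 of D).

3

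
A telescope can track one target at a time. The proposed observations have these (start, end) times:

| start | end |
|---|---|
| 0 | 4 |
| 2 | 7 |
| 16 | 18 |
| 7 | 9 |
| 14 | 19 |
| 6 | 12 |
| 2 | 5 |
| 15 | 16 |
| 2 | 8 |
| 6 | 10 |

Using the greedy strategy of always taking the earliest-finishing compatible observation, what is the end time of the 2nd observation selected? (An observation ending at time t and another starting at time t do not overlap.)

9

Sorted by end: (0,4)  (2,5)  (2,7)  (2,8)  (7,9)  (6,10)  (6,12)  (15,16)  (16,18)  (14,19)
take (0,4); take (7,9); take (15,16); take (16,18); skip (14,19).
Selected: (0,4) (7,9) (15,16) (16,18)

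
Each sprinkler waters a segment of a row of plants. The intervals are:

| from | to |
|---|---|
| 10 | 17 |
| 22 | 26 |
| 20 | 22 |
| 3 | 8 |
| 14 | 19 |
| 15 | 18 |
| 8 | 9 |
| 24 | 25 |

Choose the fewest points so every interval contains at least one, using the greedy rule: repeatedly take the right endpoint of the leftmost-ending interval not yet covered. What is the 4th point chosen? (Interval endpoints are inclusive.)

25

Sorted: [3,8] [8,9] [10,17] [15,18] [14,19] [20,22] [24,25] [22,26]
{[3,8],[8,9]} hit by 8; {[10,17],[15,18],[14,19]} hit by 17; {[20,22]} hit by 22; {[24,25],[22,26]} hit by 25.
Points: 8, 17, 22, 25 (4 total).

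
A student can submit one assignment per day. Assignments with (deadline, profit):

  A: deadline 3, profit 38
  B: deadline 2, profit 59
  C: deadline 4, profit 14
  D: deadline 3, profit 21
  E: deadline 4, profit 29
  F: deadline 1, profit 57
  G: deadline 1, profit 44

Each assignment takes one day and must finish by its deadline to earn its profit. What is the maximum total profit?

183

By profit: B(d2,59), F(d1,57), G(d1,44), A(d3,38), E(d4,29), D(d3,21), C(d4,14)
B→slot 2; F→slot 1; G skipped; A→slot 3; E→slot 4; D skipped; C skipped.
Profit = 57 + 59 + 38 + 29 = 183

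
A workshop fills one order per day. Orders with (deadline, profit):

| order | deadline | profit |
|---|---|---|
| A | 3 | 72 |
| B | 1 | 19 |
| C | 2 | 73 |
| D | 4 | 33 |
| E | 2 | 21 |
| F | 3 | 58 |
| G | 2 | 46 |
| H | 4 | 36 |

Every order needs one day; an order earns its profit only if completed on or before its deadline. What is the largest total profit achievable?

239

Sort by profit descending; place each in the latest free slot ≤ its deadline.
By profit: C(d2,73), A(d3,72), F(d3,58), G(d2,46), H(d4,36), D(d4,33), E(d2,21), B(d1,19)
C→slot 2; A→slot 3; F→slot 1; G skipped; H→slot 4; D skipped; E skipped; B skipped.
Profit = 58 + 73 + 72 + 36 = 239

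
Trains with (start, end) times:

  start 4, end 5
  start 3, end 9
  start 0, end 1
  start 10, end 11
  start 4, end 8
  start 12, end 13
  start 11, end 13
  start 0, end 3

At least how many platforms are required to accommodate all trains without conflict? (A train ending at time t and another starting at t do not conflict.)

3

starts: [0, 0, 3, 4, 4, 10, 11, 12]
ends:   [1, 3, 5, 8, 9, 11, 13, 13]
s0→1 s0→2 e1→1 e3→0 s3→1 s4→2 s4→3  — peak 3.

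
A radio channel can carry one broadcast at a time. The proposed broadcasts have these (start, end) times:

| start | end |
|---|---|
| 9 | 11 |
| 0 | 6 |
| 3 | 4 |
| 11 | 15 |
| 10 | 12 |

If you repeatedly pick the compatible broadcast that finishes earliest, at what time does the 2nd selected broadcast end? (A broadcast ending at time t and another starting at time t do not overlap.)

Greedy by earliest finish: after sorting by end time, pick each interval compatible with the last pick.
Sorted by end: (3,4)  (0,6)  (9,11)  (10,12)  (11,15)
take (3,4); skip (0,6); take (9,11); take (11,15).
Selected: (3,4) (9,11) (11,15)

11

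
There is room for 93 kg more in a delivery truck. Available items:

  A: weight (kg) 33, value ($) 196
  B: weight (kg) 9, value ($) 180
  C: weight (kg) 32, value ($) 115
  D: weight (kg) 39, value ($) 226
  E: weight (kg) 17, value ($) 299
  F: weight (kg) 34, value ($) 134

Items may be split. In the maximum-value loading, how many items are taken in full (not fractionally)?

Order: B (180/9=20.00) > E (299/17=17.59) > A (196/33=5.94) > D (226/39=5.79) > F (134/34=3.94) > C (115/32=3.59)
Fill: take B (9 @ 180) → take E (17 @ 299) → take A (33 @ 196) → take 34/39 of D → 197.03; 93/93 used.
3 item(s) taken whole; one partial (take 34/39 of D).

3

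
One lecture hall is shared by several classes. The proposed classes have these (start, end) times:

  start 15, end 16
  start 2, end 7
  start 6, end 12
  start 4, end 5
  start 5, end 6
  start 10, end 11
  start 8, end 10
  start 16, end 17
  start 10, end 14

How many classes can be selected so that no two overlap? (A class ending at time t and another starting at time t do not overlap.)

6

Sort by end time and greedily take each interval whose start is ≥ the last chosen end.
By end time: (4,5), (5,6), (2,7), (8,10), (10,11), (6,12), (10,14), (15,16), (16,17).
Pick (4,5); next start ≥ 5 → (5,6); next start ≥ 6 → (8,10); next start ≥ 10 → (10,11); next start ≥ 11 → (15,16); next start ≥ 16 → (16,17).
Selected 6 classes.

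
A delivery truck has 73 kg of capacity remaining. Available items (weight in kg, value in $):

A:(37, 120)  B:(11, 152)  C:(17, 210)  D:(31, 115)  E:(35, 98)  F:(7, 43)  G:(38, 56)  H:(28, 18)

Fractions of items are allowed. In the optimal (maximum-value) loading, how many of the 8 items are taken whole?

Ratios (sorted): B 13.82, C 12.35, F 6.14, D 3.71, A 3.24, E 2.80, G 1.47, H 0.64
take B (11 @ 152); take C (17 @ 210); take F (7 @ 43); take D (31 @ 115); take 7/37 of A → 22.70. Capacity used 73/73.
4 item(s) taken whole; one partial (take 7/37 of A).

4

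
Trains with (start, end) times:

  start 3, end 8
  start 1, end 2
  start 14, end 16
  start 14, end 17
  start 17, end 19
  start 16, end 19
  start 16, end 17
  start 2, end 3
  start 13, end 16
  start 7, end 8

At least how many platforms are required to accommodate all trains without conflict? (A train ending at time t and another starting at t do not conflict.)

3

The answer is the maximum number of intervals overlapping at any instant.
starts: [1, 2, 3, 7, 13, 14, 14, 16, 16, 17]
ends:   [2, 3, 8, 8, 16, 16, 17, 17, 19, 19]
s1→1 e2→0 s2→1 e3→0 s3→1 s7→2 e8→1 e8→0 s13→1 s14→2 s14→3  — peak 3.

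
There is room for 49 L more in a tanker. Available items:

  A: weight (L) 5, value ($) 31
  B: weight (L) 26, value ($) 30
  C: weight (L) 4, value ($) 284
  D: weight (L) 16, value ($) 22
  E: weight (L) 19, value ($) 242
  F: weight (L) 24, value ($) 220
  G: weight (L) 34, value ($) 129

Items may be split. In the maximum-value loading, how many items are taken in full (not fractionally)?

Order: C (284/4=71.00) > E (242/19=12.74) > F (220/24=9.17) > A (31/5=6.20) > G (129/34=3.79) > D (22/16=1.38) > B (30/26=1.15)
Fill: take C (4 @ 284) → take E (19 @ 242) → take F (24 @ 220) → take 2/5 of A → 12.40; 49/49 used.
3 item(s) taken whole; one partial (take 2/5 of A).

3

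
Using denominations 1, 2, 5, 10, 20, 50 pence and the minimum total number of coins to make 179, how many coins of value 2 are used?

2

179 − 3×50→29 − 1×20→9 − 1×5→4 − 2×2→0
Count of 2: 2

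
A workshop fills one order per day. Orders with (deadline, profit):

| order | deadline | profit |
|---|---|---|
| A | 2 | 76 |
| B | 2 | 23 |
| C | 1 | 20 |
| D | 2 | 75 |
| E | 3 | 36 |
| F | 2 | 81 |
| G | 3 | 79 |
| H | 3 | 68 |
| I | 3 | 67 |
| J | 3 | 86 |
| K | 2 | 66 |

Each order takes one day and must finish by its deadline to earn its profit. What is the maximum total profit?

246

Take jobs in profit order; each goes to the latest open slot no later than its deadline.
By profit: J(d3,86), F(d2,81), G(d3,79), A(d2,76), D(d2,75), H(d3,68), I(d3,67), K(d2,66), E(d3,36), B(d2,23), C(d1,20)
J→slot 3; F→slot 2; G→slot 1; A skipped; D skipped; H skipped; I skipped; K skipped; E skipped; B skipped; C skipped.
Profit = 79 + 81 + 86 = 246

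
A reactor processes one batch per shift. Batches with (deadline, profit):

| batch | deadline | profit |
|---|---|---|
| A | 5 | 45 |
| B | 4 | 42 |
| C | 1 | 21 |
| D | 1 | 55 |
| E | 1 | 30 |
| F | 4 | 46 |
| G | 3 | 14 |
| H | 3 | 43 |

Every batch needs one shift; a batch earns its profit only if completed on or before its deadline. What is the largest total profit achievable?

231

Sort by profit descending; place each in the latest free slot ≤ its deadline.
Profit order: D=55 F=46 A=45 H=43 B=42 E=30 C=21 G=14
Assign: D→slot 1, F→slot 4, A→slot 5, H→slot 3, B→slot 2, E skipped, C skipped, G skipped.
Slots: [1:D] [2:B] [3:H] [4:F] [5:A]
Profit = 55 + 42 + 43 + 46 + 45 = 231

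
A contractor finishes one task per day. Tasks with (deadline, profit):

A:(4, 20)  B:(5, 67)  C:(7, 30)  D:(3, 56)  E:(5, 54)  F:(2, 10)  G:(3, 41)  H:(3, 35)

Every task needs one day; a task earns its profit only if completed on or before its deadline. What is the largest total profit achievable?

283

Take jobs in profit order; each goes to the latest open slot no later than its deadline.
By profit: B(d5,67), D(d3,56), E(d5,54), G(d3,41), H(d3,35), C(d7,30), A(d4,20), F(d2,10)
B→slot 5; D→slot 3; E→slot 4; G→slot 2; H→slot 1; C→slot 7; A skipped; F skipped.
Profit = 35 + 41 + 56 + 54 + 67 + 30 = 283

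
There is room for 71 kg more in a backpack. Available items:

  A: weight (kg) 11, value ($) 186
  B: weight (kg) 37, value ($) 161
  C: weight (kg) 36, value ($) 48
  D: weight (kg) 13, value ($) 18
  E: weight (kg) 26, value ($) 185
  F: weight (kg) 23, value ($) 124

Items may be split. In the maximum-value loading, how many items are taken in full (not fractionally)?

Greedy by value/weight ratio, highest first.
Ratios (sorted): A 16.91, E 7.12, F 5.39, B 4.35, D 1.38, C 1.33
take A (11 @ 186); take E (26 @ 185); take F (23 @ 124); take 11/37 of B → 47.86. Capacity used 71/71.
3 item(s) taken whole; one partial (take 11/37 of B).

3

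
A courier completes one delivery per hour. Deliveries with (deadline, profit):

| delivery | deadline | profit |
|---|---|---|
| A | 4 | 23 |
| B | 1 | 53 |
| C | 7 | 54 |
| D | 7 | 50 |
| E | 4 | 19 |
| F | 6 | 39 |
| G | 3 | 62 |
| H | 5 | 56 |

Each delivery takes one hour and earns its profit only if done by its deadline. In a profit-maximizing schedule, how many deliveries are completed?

7

Sort by profit descending; place each in the latest free slot ≤ its deadline.
By profit: G(d3,62), H(d5,56), C(d7,54), B(d1,53), D(d7,50), F(d6,39), A(d4,23), E(d4,19)
G→slot 3; H→slot 5; C→slot 7; B→slot 1; D→slot 6; F→slot 4; A→slot 2; E skipped.
7 of 8 scheduled.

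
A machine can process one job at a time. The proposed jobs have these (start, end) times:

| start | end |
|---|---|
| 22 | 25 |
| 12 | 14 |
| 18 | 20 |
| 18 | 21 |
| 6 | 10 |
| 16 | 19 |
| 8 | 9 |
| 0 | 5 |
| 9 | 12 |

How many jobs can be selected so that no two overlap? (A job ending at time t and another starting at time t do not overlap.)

6

Greedy by earliest finish: after sorting by end time, pick each interval compatible with the last pick.
By end time: (0,5), (8,9), (6,10), (9,12), (12,14), (16,19), (18,20), (18,21), (22,25).
Pick (0,5); next start ≥ 5 → (8,9); next start ≥ 9 → (9,12); next start ≥ 12 → (12,14); next start ≥ 14 → (16,19); next start ≥ 19 → (22,25).
Selected 6 jobs.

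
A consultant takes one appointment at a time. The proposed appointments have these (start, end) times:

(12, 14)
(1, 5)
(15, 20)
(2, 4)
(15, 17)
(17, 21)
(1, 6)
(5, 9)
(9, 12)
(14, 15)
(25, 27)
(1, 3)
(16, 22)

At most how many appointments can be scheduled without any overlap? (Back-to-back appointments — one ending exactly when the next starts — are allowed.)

8

By end time: (1,3), (2,4), (1,5), (1,6), (5,9), (9,12), (12,14), (14,15), (15,17), (15,20), (17,21), (16,22), (25,27).
Pick (1,3); next start ≥ 3 → (5,9); next start ≥ 9 → (9,12); next start ≥ 12 → (12,14); next start ≥ 14 → (14,15); next start ≥ 15 → (15,17); next start ≥ 17 → (17,21); next start ≥ 21 → (25,27).
Selected 8 appointments.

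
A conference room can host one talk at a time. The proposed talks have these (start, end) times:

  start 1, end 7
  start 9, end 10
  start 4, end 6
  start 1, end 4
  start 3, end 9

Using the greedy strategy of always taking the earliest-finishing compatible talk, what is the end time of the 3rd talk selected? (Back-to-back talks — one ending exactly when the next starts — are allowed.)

10

Sort by end time and greedily take each interval whose start is ≥ the last chosen end.
Sorted by end: (1,4)  (4,6)  (1,7)  (3,9)  (9,10)
take (1,4); take (4,6); skip (1,7); skip (3,9); take (9,10).
Selected: (1,4) (4,6) (9,10)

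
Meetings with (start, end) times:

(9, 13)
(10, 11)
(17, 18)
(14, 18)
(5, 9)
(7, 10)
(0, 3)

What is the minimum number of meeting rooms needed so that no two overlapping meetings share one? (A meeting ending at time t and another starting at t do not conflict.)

The answer is the maximum number of intervals overlapping at any instant.
Events (time:±→running): 0:+→1 3:-→0 5:+→1 7:+→2 … peak 2.

2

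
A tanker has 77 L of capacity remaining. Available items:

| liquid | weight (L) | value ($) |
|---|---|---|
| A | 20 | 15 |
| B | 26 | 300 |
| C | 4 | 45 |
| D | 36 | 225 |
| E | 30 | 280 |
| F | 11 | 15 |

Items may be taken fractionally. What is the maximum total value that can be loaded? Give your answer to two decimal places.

Sort by value per unit weight and fill in that order.
Order: B (300/26=11.54) > C (45/4=11.25) > E (280/30=9.33) > D (225/36=6.25) > F (15/11=1.36) > A (15/20=0.75)
Fill: take B (26 @ 300) → take C (4 @ 45) → take E (30 @ 280) → take 17/36 of D → 106.25; 77/77 used.
Total value = 731.25

731.25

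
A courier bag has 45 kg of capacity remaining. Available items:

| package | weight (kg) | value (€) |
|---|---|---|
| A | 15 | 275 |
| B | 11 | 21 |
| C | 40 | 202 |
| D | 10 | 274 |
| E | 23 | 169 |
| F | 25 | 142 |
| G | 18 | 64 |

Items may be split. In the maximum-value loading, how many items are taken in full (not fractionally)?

Greedy by value/weight ratio, highest first.
Ratios (sorted): D 27.40, A 18.33, E 7.35, F 5.68, C 5.05, G 3.56, B 1.91
take D (10 @ 274); take A (15 @ 275); take 20/23 of E → 146.96. Capacity used 45/45.
2 item(s) taken whole; one partial (take 20/23 of E).

2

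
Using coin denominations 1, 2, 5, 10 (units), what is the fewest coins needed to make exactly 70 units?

7

Greedy: take as many of the largest coin as possible, then repeat with the remainder.
70 − 7×10→0
Total coins = 7 = 7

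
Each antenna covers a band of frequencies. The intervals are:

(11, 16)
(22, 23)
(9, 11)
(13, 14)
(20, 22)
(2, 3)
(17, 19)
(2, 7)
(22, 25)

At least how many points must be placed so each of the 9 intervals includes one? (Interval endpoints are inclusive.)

5

Process intervals by earliest right end; each time one isn't hit yet, stab at its right endpoint.
Sorted: [2,3] [2,7] [9,11] [13,14] [11,16] [17,19] [20,22] [22,23] [22,25]
{[2,3],[2,7]} hit by 3; {[9,11]} hit by 11; {[13,14],[11,16]} hit by 14; {[17,19]} hit by 19; {[20,22],[22,23],[22,25]} hit by 22.
Points: 3, 11, 14, 19, 22 (5 total).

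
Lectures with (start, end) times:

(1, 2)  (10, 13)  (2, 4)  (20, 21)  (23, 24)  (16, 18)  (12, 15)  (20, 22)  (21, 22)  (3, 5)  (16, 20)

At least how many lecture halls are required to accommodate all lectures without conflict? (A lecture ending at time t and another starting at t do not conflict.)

Events (time:±→running): 1:+→1 2:-→0 2:+→1 3:+→2 … peak 2.

2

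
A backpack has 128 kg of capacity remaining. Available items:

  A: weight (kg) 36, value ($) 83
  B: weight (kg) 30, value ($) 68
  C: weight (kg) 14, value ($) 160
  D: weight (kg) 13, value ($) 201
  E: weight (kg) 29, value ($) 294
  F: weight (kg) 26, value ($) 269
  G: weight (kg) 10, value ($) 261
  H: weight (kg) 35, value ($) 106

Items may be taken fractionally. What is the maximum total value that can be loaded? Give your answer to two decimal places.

Greedy by value/weight ratio, highest first.
Order: G (261/10=26.10) > D (201/13=15.46) > C (160/14=11.43) > F (269/26=10.35) > E (294/29=10.14) > H (106/35=3.03) > A (83/36=2.31) > B (68/30=2.27)
Fill: take G (10 @ 261) → take D (13 @ 201) → take C (14 @ 160) → take F (26 @ 269) → take E (29 @ 294) → take H (35 @ 106) → take 1/36 of A → 2.31; 128/128 used.
Total value = 1293.31

1293.31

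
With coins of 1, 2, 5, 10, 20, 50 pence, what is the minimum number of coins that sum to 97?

97 = 1×50 + 2×20 + 1×5 + 1×2
Total coins = 1 + 2 + 1 + 1 = 5

5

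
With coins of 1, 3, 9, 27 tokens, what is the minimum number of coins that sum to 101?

7

101 − 3×27→20 − 2×9→2 − 2×1→0
Total coins = 3 + 2 + 2 = 7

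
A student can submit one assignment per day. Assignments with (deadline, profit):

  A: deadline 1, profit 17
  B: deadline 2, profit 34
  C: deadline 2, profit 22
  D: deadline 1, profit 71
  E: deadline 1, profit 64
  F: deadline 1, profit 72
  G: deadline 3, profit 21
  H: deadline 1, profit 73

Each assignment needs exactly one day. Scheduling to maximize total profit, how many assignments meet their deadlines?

3

Profit order: H=73 F=72 D=71 E=64 B=34 C=22 G=21 A=17
Assign: H→slot 1, F skipped, D skipped, E skipped, B→slot 2, C skipped, G→slot 3, A skipped.
Slots: [1:H] [2:B] [3:G]
3 of 8 scheduled.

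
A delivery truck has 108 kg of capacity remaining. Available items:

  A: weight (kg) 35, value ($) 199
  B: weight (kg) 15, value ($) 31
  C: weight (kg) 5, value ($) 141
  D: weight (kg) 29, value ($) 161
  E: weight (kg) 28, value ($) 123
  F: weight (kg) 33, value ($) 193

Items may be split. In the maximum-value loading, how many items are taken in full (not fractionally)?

4

Greedy by value/weight ratio, highest first.
Ratios (sorted): C 28.20, F 5.85, A 5.69, D 5.55, E 4.39, B 2.07
take C (5 @ 141); take F (33 @ 193); take A (35 @ 199); take D (29 @ 161); take 6/28 of E → 26.36. Capacity used 108/108.
4 item(s) taken whole; one partial (take 6/28 of E).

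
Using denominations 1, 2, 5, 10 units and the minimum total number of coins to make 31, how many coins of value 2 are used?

Use the largest denomination that fits, subtract, and repeat.
31 = 3×10 + 1×1
Count of 2: 0

0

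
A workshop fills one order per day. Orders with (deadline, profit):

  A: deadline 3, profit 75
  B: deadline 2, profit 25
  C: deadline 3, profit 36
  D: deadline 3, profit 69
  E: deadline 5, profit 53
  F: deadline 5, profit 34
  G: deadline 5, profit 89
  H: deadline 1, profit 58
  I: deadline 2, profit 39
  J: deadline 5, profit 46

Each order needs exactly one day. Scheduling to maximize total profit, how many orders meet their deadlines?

5

Take jobs in profit order; each goes to the latest open slot no later than its deadline.
By profit: G(d5,89), A(d3,75), D(d3,69), H(d1,58), E(d5,53), J(d5,46), I(d2,39), C(d3,36), F(d5,34), B(d2,25)
G→slot 5; A→slot 3; D→slot 2; H→slot 1; E→slot 4; J skipped; I skipped; C skipped; F skipped; B skipped.
5 of 10 scheduled.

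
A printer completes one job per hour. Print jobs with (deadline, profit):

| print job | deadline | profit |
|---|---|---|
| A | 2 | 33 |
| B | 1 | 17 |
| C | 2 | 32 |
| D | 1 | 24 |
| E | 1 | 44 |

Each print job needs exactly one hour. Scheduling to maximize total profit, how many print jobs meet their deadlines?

Profit order: E=44 A=33 C=32 D=24 B=17
Assign: E→slot 1, A→slot 2, C skipped, D skipped, B skipped.
Slots: [1:E] [2:A]
2 of 5 scheduled.

2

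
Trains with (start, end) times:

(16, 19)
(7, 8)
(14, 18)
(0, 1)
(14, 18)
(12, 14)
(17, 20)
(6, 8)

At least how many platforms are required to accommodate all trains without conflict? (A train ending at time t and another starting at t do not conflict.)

Events (time:±→running): 0:+→1 1:-→0 6:+→1 7:+→2 8:-→1 8:-→0 12:+→1 14:-→0 14:+→1 14:+→2 16:+→3 17:+→4 … peak 4.

4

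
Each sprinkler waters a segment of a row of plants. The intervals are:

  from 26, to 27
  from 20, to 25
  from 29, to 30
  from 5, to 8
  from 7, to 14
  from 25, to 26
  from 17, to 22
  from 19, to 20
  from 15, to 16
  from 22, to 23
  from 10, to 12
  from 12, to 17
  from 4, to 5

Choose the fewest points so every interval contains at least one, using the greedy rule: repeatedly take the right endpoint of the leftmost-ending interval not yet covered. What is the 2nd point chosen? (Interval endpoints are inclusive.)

Sort by right endpoint; whenever an interval is uncovered, place a point at its right end.
By right end: [4,5]  [5,8]  [10,12]  [7,14]  [15,16]  [12,17]  [19,20]  [17,22]  [22,23]  [20,25]  [25,26]  [26,27]  [29,30]
[4,5] uncovered → point at 5; [10,12] uncovered → point at 12; [15,16] uncovered → point at 16; [19,20] uncovered → point at 20; [22,23] uncovered → point at 23; [25,26] uncovered → point at 26; [29,30] uncovered → point at 30.
Points: 5, 12, 16, 20, 23, 26, 30 (7 total).

12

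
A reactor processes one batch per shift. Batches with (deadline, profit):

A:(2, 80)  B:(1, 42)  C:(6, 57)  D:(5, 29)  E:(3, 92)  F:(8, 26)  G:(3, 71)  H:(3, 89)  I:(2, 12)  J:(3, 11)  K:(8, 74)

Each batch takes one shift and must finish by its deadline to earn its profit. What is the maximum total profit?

447

Take jobs in profit order; each goes to the latest open slot no later than its deadline.
Profit order: E=92 H=89 A=80 K=74 G=71 C=57 B=42 D=29 F=26 I=12 J=11
Assign: E→slot 3, H→slot 2, A→slot 1, K→slot 8, G skipped, C→slot 6, B skipped, D→slot 5, F→slot 7, I skipped, J skipped.
Slots: [1:A] [2:H] [3:E] [5:D] [6:C] [7:F] [8:K]
Profit = 80 + 89 + 92 + 29 + 57 + 26 + 74 = 447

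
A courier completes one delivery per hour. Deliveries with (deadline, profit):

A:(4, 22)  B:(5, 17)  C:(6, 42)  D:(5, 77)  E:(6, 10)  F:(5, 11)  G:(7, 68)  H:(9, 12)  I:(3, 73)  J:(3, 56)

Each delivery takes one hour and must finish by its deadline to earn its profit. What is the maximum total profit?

Take jobs in profit order; each goes to the latest open slot no later than its deadline.
By profit: D(d5,77), I(d3,73), G(d7,68), J(d3,56), C(d6,42), A(d4,22), B(d5,17), H(d9,12), F(d5,11), E(d6,10)
D→slot 5; I→slot 3; G→slot 7; J→slot 2; C→slot 6; A→slot 4; B→slot 1; H→slot 9; F skipped; E skipped.
Profit = 17 + 56 + 73 + 22 + 77 + 42 + 68 + 12 = 367

367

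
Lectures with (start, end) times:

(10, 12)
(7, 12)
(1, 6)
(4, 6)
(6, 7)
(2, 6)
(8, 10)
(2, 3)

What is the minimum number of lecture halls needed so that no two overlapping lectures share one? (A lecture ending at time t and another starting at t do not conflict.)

The answer is the maximum number of intervals overlapping at any instant.
Events (time:±→running): 1:+→1 2:+→2 2:+→3 … peak 3.

3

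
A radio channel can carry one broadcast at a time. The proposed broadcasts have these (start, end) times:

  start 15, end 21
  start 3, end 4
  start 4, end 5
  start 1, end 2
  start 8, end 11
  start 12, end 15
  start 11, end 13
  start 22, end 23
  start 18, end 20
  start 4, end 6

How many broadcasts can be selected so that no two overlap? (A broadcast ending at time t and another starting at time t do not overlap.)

7

Sorted by end: (1,2)  (3,4)  (4,5)  (4,6)  (8,11)  (11,13)  (12,15)  (18,20)  (15,21)  (22,23)
take (1,2); take (3,4); take (4,5); take (8,11); take (11,13); take (18,20); skip (15,21); take (22,23).
Selected 7 broadcasts.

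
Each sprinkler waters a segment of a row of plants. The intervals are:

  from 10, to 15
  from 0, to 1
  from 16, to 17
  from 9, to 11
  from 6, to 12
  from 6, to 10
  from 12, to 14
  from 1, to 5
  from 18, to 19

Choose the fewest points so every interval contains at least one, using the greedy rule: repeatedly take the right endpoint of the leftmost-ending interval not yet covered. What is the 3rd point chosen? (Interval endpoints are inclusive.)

14

Sort by right endpoint; whenever an interval is uncovered, place a point at its right end.
Sorted: [0,1] [1,5] [6,10] [9,11] [6,12] [12,14] [10,15] [16,17] [18,19]
{[0,1],[1,5]} hit by 1; {[6,10],[9,11],[6,12]} hit by 10; {[12,14],[10,15]} hit by 14; {[16,17]} hit by 17; {[18,19]} hit by 19.
Points: 1, 10, 14, 17, 19 (5 total).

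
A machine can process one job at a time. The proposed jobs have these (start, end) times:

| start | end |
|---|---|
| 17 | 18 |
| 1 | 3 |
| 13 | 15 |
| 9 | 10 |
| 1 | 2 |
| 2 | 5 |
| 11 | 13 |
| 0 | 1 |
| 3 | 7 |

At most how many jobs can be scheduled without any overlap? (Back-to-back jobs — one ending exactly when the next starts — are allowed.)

Sorted by end: (0,1)  (1,2)  (1,3)  (2,5)  (3,7)  (9,10)  (11,13)  (13,15)  (17,18)
take (0,1); take (1,2); take (2,5); take (9,10); take (11,13); take (13,15); take (17,18).
Selected 7 jobs.

7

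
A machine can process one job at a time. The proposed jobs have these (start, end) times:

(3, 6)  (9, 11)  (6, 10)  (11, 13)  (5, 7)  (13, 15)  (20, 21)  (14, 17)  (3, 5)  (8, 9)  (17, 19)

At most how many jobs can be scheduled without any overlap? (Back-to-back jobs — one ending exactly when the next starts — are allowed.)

8

Greedy by earliest finish: after sorting by end time, pick each interval compatible with the last pick.
By end time: (3,5), (3,6), (5,7), (8,9), (6,10), (9,11), (11,13), (13,15), (14,17), (17,19), (20,21).
Pick (3,5); next start ≥ 5 → (5,7); next start ≥ 7 → (8,9); next start ≥ 9 → (9,11); next start ≥ 11 → (11,13); next start ≥ 13 → (13,15); next start ≥ 15 → (17,19); next start ≥ 19 → (20,21).
Selected 8 jobs.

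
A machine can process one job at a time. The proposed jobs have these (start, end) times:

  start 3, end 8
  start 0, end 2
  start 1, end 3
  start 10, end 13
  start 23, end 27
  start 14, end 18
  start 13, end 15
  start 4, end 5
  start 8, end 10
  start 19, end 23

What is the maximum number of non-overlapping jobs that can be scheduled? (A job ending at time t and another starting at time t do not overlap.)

7

Sort by end time and greedily take each interval whose start is ≥ the last chosen end.
Sorted by end: (0,2)  (1,3)  (4,5)  (3,8)  (8,10)  (10,13)  (13,15)  (14,18)  (19,23)  (23,27)
take (0,2); skip (1,3); take (4,5); take (8,10); take (10,13); take (13,15); take (19,23); take (23,27).
Selected 7 jobs.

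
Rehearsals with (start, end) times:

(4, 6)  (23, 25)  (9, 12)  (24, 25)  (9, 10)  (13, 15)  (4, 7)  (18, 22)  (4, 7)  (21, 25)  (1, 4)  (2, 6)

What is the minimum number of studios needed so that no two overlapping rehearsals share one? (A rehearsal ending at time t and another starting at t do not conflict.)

4

Count concurrent intervals with a sweep; the peak is the room count.
starts: [1, 2, 4, 4, 4, 9, 9, 13, 18, 21, 23, 24]
ends:   [4, 6, 6, 7, 7, 10, 12, 15, 22, 25, 25, 25]
s1→1 s2→2 e4→1 s4→2 s4→3 s4→4  — peak 4.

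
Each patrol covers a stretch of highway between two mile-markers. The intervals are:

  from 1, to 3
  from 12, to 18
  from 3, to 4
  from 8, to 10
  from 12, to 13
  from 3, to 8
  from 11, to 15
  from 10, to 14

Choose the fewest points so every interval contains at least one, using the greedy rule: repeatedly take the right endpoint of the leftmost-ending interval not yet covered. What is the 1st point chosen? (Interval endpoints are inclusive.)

3

By right end: [1,3]  [3,4]  [3,8]  [8,10]  [12,13]  [10,14]  [11,15]  [12,18]
[1,3] uncovered → point at 3; [8,10] uncovered → point at 10; [12,13] uncovered → point at 13.
Points: 3, 10, 13 (3 total).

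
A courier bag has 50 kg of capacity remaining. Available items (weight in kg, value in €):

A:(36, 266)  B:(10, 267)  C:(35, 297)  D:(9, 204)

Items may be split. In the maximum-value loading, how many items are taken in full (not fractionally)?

Order: B (267/10=26.70) > D (204/9=22.67) > C (297/35=8.49) > A (266/36=7.39)
Fill: take B (10 @ 267) → take D (9 @ 204) → take 31/35 of C → 263.06; 50/50 used.
2 item(s) taken whole; one partial (take 31/35 of C).

2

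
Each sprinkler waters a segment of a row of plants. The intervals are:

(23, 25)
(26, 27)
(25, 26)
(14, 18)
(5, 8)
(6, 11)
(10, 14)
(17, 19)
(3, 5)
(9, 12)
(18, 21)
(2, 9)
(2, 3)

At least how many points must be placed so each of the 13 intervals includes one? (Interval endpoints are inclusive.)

6

By right end: [2,3]  [3,5]  [5,8]  [2,9]  [6,11]  [9,12]  [10,14]  [14,18]  [17,19]  [18,21]  [23,25]  [25,26]  [26,27]
[2,3] uncovered → point at 3; [5,8] uncovered → point at 8; [9,12] uncovered → point at 12; [14,18] uncovered → point at 18; [23,25] uncovered → point at 25; [26,27] uncovered → point at 27.
Points: 3, 8, 12, 18, 25, 27 (6 total).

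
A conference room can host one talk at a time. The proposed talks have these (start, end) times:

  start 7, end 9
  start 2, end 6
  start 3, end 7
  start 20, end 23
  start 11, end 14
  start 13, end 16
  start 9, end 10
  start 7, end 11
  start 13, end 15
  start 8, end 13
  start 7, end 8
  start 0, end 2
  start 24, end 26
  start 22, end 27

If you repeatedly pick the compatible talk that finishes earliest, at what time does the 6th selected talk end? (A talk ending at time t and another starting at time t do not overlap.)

23

Order by finish time; keep every interval that doesn't clash with the previous kept one.
By end time: (0,2), (2,6), (3,7), (7,8), (7,9), (9,10), (7,11), (8,13), (11,14), (13,15), (13,16), (20,23), (24,26), (22,27).
Pick (0,2); next start ≥ 2 → (2,6); next start ≥ 6 → (7,8); next start ≥ 8 → (9,10); next start ≥ 10 → (11,14); next start ≥ 14 → (20,23); next start ≥ 23 → (24,26).
Selected: (0,2) (2,6) (7,8) (9,10) (11,14) (20,23) (24,26)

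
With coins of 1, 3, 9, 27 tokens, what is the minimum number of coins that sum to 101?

Greedy: take as many of the largest coin as possible, then repeat with the remainder.
101 = 3×27 + 2×9 + 2×1
Total coins = 3 + 2 + 2 = 7

7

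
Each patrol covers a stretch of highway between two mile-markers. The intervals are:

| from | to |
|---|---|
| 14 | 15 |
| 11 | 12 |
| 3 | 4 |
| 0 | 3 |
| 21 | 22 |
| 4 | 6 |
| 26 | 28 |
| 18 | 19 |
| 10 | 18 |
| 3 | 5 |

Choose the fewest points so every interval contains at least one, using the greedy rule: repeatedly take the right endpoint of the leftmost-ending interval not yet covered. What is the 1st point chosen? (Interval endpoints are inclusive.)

Process intervals by earliest right end; each time one isn't hit yet, stab at its right endpoint.
Sorted: [0,3] [3,4] [3,5] [4,6] [11,12] [14,15] [10,18] [18,19] [21,22] [26,28]
{[0,3],[3,4],[3,5]} hit by 3; {[4,6]} hit by 6; {[11,12]} hit by 12; {[14,15],[10,18]} hit by 15; {[18,19]} hit by 19; {[21,22]} hit by 22; {[26,28]} hit by 28.
Points: 3, 6, 12, 15, 19, 22, 28 (7 total).

3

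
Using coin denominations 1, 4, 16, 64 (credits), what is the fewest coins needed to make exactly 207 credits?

207 − 3×64→15 − 3×4→3 − 3×1→0
Total coins = 3 + 3 + 3 = 9

9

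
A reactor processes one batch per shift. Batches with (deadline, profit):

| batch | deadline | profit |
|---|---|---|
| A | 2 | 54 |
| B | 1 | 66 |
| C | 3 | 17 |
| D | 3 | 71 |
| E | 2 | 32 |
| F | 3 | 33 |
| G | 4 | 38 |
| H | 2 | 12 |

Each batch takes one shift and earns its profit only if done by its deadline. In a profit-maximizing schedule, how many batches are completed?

4

Take jobs in profit order; each goes to the latest open slot no later than its deadline.
By profit: D(d3,71), B(d1,66), A(d2,54), G(d4,38), F(d3,33), E(d2,32), C(d3,17), H(d2,12)
D→slot 3; B→slot 1; A→slot 2; G→slot 4; F skipped; E skipped; C skipped; H skipped.
4 of 8 scheduled.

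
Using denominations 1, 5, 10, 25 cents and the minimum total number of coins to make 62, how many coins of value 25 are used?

2

Greedy: take as many of the largest coin as possible, then repeat with the remainder.
62 − 2×25→12 − 1×10→2 − 2×1→0
Count of 25: 2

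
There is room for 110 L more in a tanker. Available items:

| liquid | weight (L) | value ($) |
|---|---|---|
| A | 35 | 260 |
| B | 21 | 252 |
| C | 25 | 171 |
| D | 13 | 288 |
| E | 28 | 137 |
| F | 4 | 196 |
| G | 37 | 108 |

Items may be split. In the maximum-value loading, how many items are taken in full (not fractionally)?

5

Order: F (196/4=49.00) > D (288/13=22.15) > B (252/21=12.00) > A (260/35=7.43) > C (171/25=6.84) > E (137/28=4.89) > G (108/37=2.92)
Fill: take F (4 @ 196) → take D (13 @ 288) → take B (21 @ 252) → take A (35 @ 260) → take C (25 @ 171) → take 12/28 of E → 58.71; 110/110 used.
5 item(s) taken whole; one partial (take 12/28 of E).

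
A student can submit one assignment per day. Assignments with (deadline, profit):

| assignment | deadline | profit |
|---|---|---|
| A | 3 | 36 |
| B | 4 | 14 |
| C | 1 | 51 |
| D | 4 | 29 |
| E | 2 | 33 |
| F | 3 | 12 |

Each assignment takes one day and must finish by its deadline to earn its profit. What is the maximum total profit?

149

By profit: C(d1,51), A(d3,36), E(d2,33), D(d4,29), B(d4,14), F(d3,12)
C→slot 1; A→slot 3; E→slot 2; D→slot 4; B skipped; F skipped.
Profit = 51 + 33 + 36 + 29 = 149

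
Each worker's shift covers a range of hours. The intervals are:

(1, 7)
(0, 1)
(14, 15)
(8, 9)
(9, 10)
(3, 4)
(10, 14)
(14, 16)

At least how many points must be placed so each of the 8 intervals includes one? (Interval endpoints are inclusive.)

4

By right end: [0,1]  [3,4]  [1,7]  [8,9]  [9,10]  [10,14]  [14,15]  [14,16]
[0,1] uncovered → point at 1; [3,4] uncovered → point at 4; [8,9] uncovered → point at 9; [10,14] uncovered → point at 14.
Points: 1, 4, 9, 14 (4 total).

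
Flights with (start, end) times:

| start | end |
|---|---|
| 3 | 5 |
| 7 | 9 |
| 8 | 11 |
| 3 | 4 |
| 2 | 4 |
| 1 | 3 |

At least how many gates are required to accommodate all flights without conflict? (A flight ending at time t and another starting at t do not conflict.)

3

Events (time:±→running): 1:+→1 2:+→2 3:-→1 3:+→2 3:+→3 … peak 3.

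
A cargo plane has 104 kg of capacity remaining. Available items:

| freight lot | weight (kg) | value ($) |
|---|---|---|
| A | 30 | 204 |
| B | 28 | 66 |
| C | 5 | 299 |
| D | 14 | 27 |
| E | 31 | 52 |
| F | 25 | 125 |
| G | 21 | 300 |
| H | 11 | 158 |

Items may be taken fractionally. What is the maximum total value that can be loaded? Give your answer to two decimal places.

Order: C (299/5=59.80) > H (158/11=14.36) > G (300/21=14.29) > A (204/30=6.80) > F (125/25=5.00) > B (66/28=2.36) > D (27/14=1.93) > E (52/31=1.68)
Fill: take C (5 @ 299) → take H (11 @ 158) → take G (21 @ 300) → take A (30 @ 204) → take F (25 @ 125) → take 12/28 of B → 28.29; 104/104 used.
Total value = 1114.29

1114.29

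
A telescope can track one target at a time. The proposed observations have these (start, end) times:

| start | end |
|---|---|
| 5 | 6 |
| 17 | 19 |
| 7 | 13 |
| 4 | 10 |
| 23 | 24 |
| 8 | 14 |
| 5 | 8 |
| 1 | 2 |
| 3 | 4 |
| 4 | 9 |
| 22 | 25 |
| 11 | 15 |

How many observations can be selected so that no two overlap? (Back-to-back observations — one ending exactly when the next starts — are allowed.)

Greedy by earliest finish: after sorting by end time, pick each interval compatible with the last pick.
Sorted by end: (1,2)  (3,4)  (5,6)  (5,8)  (4,9)  (4,10)  (7,13)  (8,14)  (11,15)  (17,19)  (23,24)  (22,25)
take (1,2); take (3,4); take (5,6); skip (4,10); take (7,13); skip (11,15); take (17,19); take (23,24).
Selected 6 observations.

6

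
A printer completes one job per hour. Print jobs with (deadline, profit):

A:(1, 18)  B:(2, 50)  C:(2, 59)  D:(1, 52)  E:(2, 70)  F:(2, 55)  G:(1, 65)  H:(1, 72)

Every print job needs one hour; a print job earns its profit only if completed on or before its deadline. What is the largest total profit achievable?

By profit: H(d1,72), E(d2,70), G(d1,65), C(d2,59), F(d2,55), D(d1,52), B(d2,50), A(d1,18)
H→slot 1; E→slot 2; G skipped; C skipped; F skipped; D skipped; B skipped; A skipped.
Profit = 72 + 70 = 142

142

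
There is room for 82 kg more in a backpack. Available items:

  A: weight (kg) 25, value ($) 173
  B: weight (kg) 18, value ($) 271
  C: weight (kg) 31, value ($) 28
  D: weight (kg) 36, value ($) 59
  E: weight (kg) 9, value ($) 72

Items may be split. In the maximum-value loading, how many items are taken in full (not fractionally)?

3

Ratios (sorted): B 15.06, E 8.00, A 6.92, D 1.64, C 0.90
take B (18 @ 271); take E (9 @ 72); take A (25 @ 173); take 30/36 of D → 49.17. Capacity used 82/82.
3 item(s) taken whole; one partial (take 30/36 of D).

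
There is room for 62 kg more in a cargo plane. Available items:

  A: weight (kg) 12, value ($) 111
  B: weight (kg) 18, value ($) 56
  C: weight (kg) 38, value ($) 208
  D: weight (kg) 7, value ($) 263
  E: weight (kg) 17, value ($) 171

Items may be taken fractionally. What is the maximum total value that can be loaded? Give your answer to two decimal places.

Ratios (sorted): D 37.57, E 10.06, A 9.25, C 5.47, B 3.11
take D (7 @ 263); take E (17 @ 171); take A (12 @ 111); take 26/38 of C → 142.32. Capacity used 62/62.
Total value = 687.32

687.32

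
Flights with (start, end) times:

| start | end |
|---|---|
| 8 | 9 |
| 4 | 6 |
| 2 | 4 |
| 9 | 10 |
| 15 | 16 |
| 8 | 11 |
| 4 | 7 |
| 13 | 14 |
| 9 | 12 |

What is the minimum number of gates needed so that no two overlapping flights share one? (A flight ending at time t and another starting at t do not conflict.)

3

Count concurrent intervals with a sweep; the peak is the room count.
starts: [2, 4, 4, 8, 8, 9, 9, 13, 15]
ends:   [4, 6, 7, 9, 10, 11, 12, 14, 16]
s2→1 e4→0 s4→1 s4→2 e6→1 e7→0 s8→1 s8→2 e9→1 s9→2 s9→3  — peak 3.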